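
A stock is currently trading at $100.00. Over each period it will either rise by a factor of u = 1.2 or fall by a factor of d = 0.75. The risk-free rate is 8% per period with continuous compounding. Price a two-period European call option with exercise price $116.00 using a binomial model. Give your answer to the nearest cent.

Risk-neutral probability p = (e^0.08 − 0.75)/(1.2 − 0.75) = 0.3333/0.4500 = 0.7406
Terminal stock prices: S_uu = 144, S_ud = 90, S_dd = 56.25
Terminal payoffs (S − K): max(28, 0) = 28, max(-26, 0) = 0, max(-59.75, 0) = 0
Node u (S = 120): V_u = e^(−0.08)·[0.7406·28.0000 + 0.2594·0.0000] = 19.1435
Node d (S = 75): V_d = e^(−0.08)·[0.7406·0.0000 + 0.2594·0.0000] = 0.0000
Node 0 (S = 100): V_0 = e^(−0.08)·[0.7406·19.1435 + 0.2594·0.0000] = 13.0883

$13.09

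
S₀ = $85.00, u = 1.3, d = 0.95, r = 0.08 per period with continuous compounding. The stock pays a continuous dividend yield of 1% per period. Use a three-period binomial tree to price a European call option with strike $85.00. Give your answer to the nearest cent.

$18.24

Per-period risk-free factor R = e^0.08 = 1.0833; dividend-adjusted growth = e^(0.08−0.01) = 1.0725.
Risk-neutral probability p = (1.0725 − 0.95)/(1.3 − 0.95) = 0.1225/0.3500 = 0.3500
Terminal stock prices: S_uuu = 186.7, S_uud = 136.5, S_udd = 99.73, S_ddd = 72.88
Terminal payoffs (S − K): max(101.7, 0) = 101.7, max(51.47, 0) = 51.47, max(14.73, 0) = 14.73, max(-12.12, 0) = 0
Node uu (S = 143.7): V_uu = e^(−0.08)·[0.3500·101.7450 + 0.6500·51.4675] = 63.7558
Node ud (S = 105): V_ud = e^(−0.08)·[0.3500·51.4675 + 0.6500·14.7262] = 25.4656
Node dd (S = 76.71): V_dd = e^(−0.08)·[0.3500·14.7262 + 0.6500·0.0000] = 4.7582
Node u (S = 110.5): V_u = e^(−0.08)·[0.3500·63.7558 + 0.6500·25.4656] = 35.8797
Node d (S = 80.75): V_d = e^(−0.08)·[0.3500·25.4656 + 0.6500·4.7582] = 11.0832
Node 0 (S = 85): V_0 = e^(−0.08)·[0.3500·35.8797 + 0.6500·11.0832] = 18.2432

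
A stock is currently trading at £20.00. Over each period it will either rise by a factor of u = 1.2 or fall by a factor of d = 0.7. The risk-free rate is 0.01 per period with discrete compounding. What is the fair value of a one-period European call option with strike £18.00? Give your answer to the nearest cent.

£3.68

Risk-neutral probability p = (1 + 0.01 − 0.7)/(1.2 − 0.7) = 0.3100/0.5000 = 0.6200
Terminal stock prices: S_u = 24, S_d = 14
Terminal payoffs (S − K): max(6, 0) = 6, max(-4, 0) = 0
Node 0 (S = 20): V_0 = 1/1.01·[0.6200·6.0000 + 0.3800·0.0000] = 3.6832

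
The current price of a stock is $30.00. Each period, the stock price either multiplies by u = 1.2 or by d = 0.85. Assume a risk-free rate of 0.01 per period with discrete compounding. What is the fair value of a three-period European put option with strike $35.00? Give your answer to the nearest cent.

Risk-neutral probability p = (1 + 0.01 − 0.85)/(1.2 − 0.85) = 0.1600/0.3500 = 0.4571
Terminal stock prices: S_uuu = 51.84, S_uud = 36.72, S_udd = 26.01, S_ddd = 18.42
Terminal payoffs (K − S): max(-16.84, 0) = 0, max(-1.72, 0) = 0, max(8.99, 0) = 8.99, max(16.58, 0) = 16.58
Node uu (S = 43.2): V_uu = 1/1.01·[0.4571·0.0000 + 0.5429·0.0000] = 0.0000
Node ud (S = 30.6): V_ud = 1/1.01·[0.4571·0.0000 + 0.5429·8.9900] = 4.8320
Node dd (S = 21.67): V_dd = 1/1.01·[0.4571·8.9900 + 0.5429·16.5763] = 12.9785
Node u (S = 36): V_u = 1/1.01·[0.4571·0.0000 + 0.5429·4.8320] = 2.5971
Node d (S = 25.5): V_d = 1/1.01·[0.4571·4.8320 + 0.5429·12.9785] = 9.1627
Node 0 (S = 30): V_0 = 1/1.01·[0.4571·2.5971 + 0.5429·9.1627] = 6.1003

$6.10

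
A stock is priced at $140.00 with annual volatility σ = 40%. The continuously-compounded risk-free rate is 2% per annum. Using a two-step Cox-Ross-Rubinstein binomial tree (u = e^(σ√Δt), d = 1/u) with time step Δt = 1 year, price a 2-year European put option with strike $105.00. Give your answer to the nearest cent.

CRR parameters: u = e^(σ√Δt) = e^(0.4·√1) = 1.4918, d = 1/u = 0.6703
Per-period rate: rΔt = 0.02·1 = 0.02, so R = e^0.02 = 1.0202
Risk-neutral probability p = (e^0.02 − 0.6703)/(1.4918 − 0.6703) = 0.3499/0.8215 = 0.4259
Terminal stock prices: S_uu = 311.6, S_ud = 140, S_dd = 62.91
Terminal payoffs (K − S): max(-206.6, 0) = 0, max(-35, 0) = 0, max(42.09, 0) = 42.09
Node u (S = 208.9): V_u = e^(−0.02)·[0.4259·0.0000 + 0.5741·0.0000] = 0.0000
Node d (S = 93.84): V_d = e^(−0.02)·[0.4259·0.0000 + 0.5741·42.0939] = 23.6875
Node 0 (S = 140): V_0 = e^(−0.02)·[0.4259·0.0000 + 0.5741·23.6875] = 13.3296

$13.33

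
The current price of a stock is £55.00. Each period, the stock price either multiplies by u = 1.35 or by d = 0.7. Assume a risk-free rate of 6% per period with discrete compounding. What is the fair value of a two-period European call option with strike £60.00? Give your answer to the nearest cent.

£10.98

Risk-neutral probability p = (1 + 0.06 − 0.7)/(1.35 − 0.7) = 0.3600/0.6500 = 0.5538
Terminal stock prices: S_uu = 100.2, S_ud = 51.97, S_dd = 26.95
Terminal payoffs (S − K): max(40.24, 0) = 40.24, max(-8.025, 0) = 0, max(-33.05, 0) = 0
Node u (S = 74.25): V_u = 1/1.06·[0.5538·40.2375 + 0.4462·0.0000] = 21.0239
Node d (S = 38.5): V_d = 1/1.06·[0.5538·0.0000 + 0.4462·0.0000] = 0.0000
Node 0 (S = 55): V_0 = 1/1.06·[0.5538·21.0239 + 0.4462·0.0000] = 10.9849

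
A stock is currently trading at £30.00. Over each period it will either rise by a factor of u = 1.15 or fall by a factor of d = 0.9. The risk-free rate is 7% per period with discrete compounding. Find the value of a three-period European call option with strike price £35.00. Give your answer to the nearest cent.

Risk-neutral probability p = (1 + 0.07 − 0.9)/(1.15 − 0.9) = 0.1700/0.2500 = 0.6800
Terminal stock prices: S_uuu = 45.63, S_uud = 35.71, S_udd = 27.95, S_ddd = 21.87
Terminal payoffs (S − K): max(10.63, 0) = 10.63, max(0.7075, 0) = 0.7075, max(-7.055, 0) = 0, max(-13.13, 0) = 0
Node uu (S = 39.67): V_uu = 1/1.07·[0.6800·10.6262 + 0.3200·0.7075] = 6.9647
Node ud (S = 31.05): V_ud = 1/1.07·[0.6800·0.7075 + 0.3200·0.0000] = 0.4496
Node dd (S = 24.3): V_dd = 1/1.07·[0.6800·0.0000 + 0.3200·0.0000] = 0.0000
Node u (S = 34.5): V_u = 1/1.07·[0.6800·6.9647 + 0.3200·0.4496] = 4.5606
Node d (S = 27): V_d = 1/1.07·[0.6800·0.4496 + 0.3200·0.0000] = 0.2857
Node 0 (S = 30): V_0 = 1/1.07·[0.6800·4.5606 + 0.3200·0.2857] = 2.9838

£2.98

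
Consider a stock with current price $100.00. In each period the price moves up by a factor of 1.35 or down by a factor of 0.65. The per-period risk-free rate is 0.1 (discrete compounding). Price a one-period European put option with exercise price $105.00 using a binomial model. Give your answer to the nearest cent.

$12.99

Risk-neutral probability p = (1 + 0.1 − 0.65)/(1.35 − 0.65) = 0.4500/0.7000 = 0.6429
Terminal stock prices: S_u = 135, S_d = 65
Terminal payoffs (K − S): max(-30, 0) = 0, max(40, 0) = 40
Node 0 (S = 100): V_0 = 1/1.1·[0.6429·0.0000 + 0.3571·40.0000] = 12.9870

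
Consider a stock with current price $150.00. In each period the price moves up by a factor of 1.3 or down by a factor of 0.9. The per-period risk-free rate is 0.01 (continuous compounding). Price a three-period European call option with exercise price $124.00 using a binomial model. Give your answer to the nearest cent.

Risk-neutral probability p = (e^0.01 − 0.9)/(1.3 − 0.9) = 0.1101/0.4000 = 0.2751
Terminal stock prices: S_uuu = 329.6, S_uud = 228.2, S_udd = 158, S_ddd = 109.4
Terminal payoffs (S − K): max(205.6, 0) = 205.6, max(104.2, 0) = 104.2, max(33.95, 0) = 33.95, max(-14.65, 0) = 0
Node uu (S = 253.5): V_uu = e^(−0.01)·[0.2751·205.5500 + 0.7249·104.1500] = 130.7338
Node ud (S = 175.5): V_ud = e^(−0.01)·[0.2751·104.1500 + 0.7249·33.9500] = 52.7338
Node dd (S = 121.5): V_dd = e^(−0.01)·[0.2751·33.9500 + 0.7249·0.0000] = 9.2476
Node u (S = 195): V_u = e^(−0.01)·[0.2751·130.7338 + 0.7249·52.7338] = 73.4554
Node d (S = 135): V_d = e^(−0.01)·[0.2751·52.7338 + 0.7249·9.2476] = 21.0007
Node 0 (S = 150): V_0 = e^(−0.01)·[0.2751·73.4554 + 0.7249·21.0007] = 35.0797

$35.08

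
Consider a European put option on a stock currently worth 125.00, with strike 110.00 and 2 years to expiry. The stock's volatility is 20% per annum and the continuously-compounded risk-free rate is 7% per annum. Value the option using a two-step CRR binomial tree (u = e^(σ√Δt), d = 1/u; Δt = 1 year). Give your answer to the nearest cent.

CRR parameters: u = e^(σ√Δt) = e^(0.2·√1) = 1.2214, d = 1/u = 0.8187
Per-period rate: rΔt = 0.07·1 = 0.07, so R = e^0.07 = 1.0725
Risk-neutral probability p = (e^0.07 − 0.8187)/(1.2214 − 0.8187) = 0.2538/0.4027 = 0.6302
Terminal stock prices: S_uu = 186.5, S_ud = 125, S_dd = 83.79
Terminal payoffs (K − S): max(-76.48, 0) = 0, max(-15, 0) = 0, max(26.21, 0) = 26.21
Node u (S = 152.7): V_u = e^(−0.07)·[0.6302·0.0000 + 0.3698·0.0000] = 0.0000
Node d (S = 102.3): V_d = e^(−0.07)·[0.6302·0.0000 + 0.3698·26.2100] = 9.0364
Node 0 (S = 125): V_0 = e^(−0.07)·[0.6302·0.0000 + 0.3698·9.0364] = 3.1154

3.12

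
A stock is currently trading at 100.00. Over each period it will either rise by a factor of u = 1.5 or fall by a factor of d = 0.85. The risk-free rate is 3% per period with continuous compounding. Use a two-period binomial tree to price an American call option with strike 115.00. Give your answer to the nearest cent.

Risk-neutral probability p = (e^0.03 − 0.85)/(1.5 − 0.85) = 0.1805/0.6500 = 0.2776
Terminal stock prices: S_uu = 225, S_ud = 127.5, S_dd = 72.25
Terminal payoffs (S − K): max(110, 0) = 110, max(12.5, 0) = 12.5, max(-42.75, 0) = 0
Node u (S = 150): continuation = e^(−0.03)·[0.2776·110.0000 + 0.7224·12.5000] = 38.3988; exercise value = 35.0000 ≤ continuation, so V_u = 38.3988
Node d (S = 85): continuation = e^(−0.03)·[0.2776·12.5000 + 0.7224·0.0000] = 3.3677; exercise value = 0.0000 ≤ continuation, so V_d = 3.3677
Node 0 (S = 100): continuation = e^(−0.03)·[0.2776·38.3988 + 0.7224·3.3677] = 12.7062; exercise value = 0.0000 ≤ continuation, so V_0 = 12.7062

12.71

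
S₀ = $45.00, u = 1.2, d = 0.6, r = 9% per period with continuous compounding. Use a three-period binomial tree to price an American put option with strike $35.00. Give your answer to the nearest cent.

$1.61

Risk-neutral probability p = (e^0.09 − 0.6)/(1.2 − 0.6) = 0.4942/0.6000 = 0.8236
Terminal stock prices: S_uuu = 77.76, S_uud = 38.88, S_udd = 19.44, S_ddd = 9.72
Terminal payoffs (K − S): max(-42.76, 0) = 0, max(-3.88, 0) = 0, max(15.56, 0) = 15.56, max(25.28, 0) = 25.28
Node uu (S = 64.8): continuation = e^(−0.09)·[0.8236·0.0000 + 0.1764·0.0000] = 0.0000; exercise value = 0.0000 ≤ continuation, so V_uu = 0.0000
Node ud (S = 32.4): continuation = e^(−0.09)·[0.8236·0.0000 + 0.1764·15.5600] = 2.5082; exercise value = 2.6000 > continuation, so V_ud = 2.6000 (exercise)
Node dd (S = 16.2): continuation = e^(−0.09)·[0.8236·15.5600 + 0.1764·25.2800] = 15.7876; exercise value = 18.8000 > continuation, so V_dd = 18.8000 (exercise)
Node u (S = 54): continuation = e^(−0.09)·[0.8236·0.0000 + 0.1764·2.6000] = 0.4191; exercise value = 0.0000 ≤ continuation, so V_u = 0.4191
Node d (S = 27): continuation = e^(−0.09)·[0.8236·2.6000 + 0.1764·18.8000] = 4.9876; exercise value = 8.0000 > continuation, so V_d = 8.0000 (exercise)
Node 0 (S = 45): continuation = e^(−0.09)·[0.8236·0.4191 + 0.1764·8.0000] = 1.6050; exercise value = 0.0000 ≤ continuation, so V_0 = 1.6050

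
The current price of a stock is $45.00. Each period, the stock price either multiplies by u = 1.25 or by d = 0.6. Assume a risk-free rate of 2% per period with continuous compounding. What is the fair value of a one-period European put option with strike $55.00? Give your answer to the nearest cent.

Risk-neutral probability p = (e^0.02 − 0.6)/(1.25 − 0.6) = 0.4202/0.6500 = 0.6465
Terminal stock prices: S_u = 56.25, S_d = 27
Terminal payoffs (K − S): max(-1.25, 0) = 0, max(28, 0) = 28
Node 0 (S = 45): V_0 = e^(−0.02)·[0.6465·0.0000 + 0.3535·28.0000] = 9.7030

$9.70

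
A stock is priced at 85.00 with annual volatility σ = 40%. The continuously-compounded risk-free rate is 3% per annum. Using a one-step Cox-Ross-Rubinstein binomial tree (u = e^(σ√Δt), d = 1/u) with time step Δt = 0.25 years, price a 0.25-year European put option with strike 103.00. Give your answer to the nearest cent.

CRR parameters: u = e^(σ√Δt) = e^(0.4·√0.25) = 1.2214, d = 1/u = 0.8187
Per-period rate: rΔt = 0.03·0.25 = 0.0075, so R = e^0.0075 = 1.0075
Risk-neutral probability p = (e^0.0075 − 0.8187)/(1.2214 − 0.8187) = 0.1888/0.4027 = 0.4689
Terminal stock prices: S_u = 103.8, S_d = 69.59
Terminal payoffs (K − S): max(-0.8192, 0) = 0, max(33.41, 0) = 33.41
Node 0 (S = 85): V_0 = e^(−0.0075)·[0.4689·0.0000 + 0.5311·33.4079] = 17.6116

17.61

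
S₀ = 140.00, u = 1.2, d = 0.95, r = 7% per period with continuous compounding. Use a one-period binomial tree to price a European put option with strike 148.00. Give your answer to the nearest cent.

7.13

Risk-neutral probability p = (e^0.07 − 0.95)/(1.2 − 0.95) = 0.1225/0.2500 = 0.4900
Terminal stock prices: S_u = 168, S_d = 133
Terminal payoffs (K − S): max(-20, 0) = 0, max(15, 0) = 15
Node 0 (S = 140): V_0 = e^(−0.07)·[0.4900·0.0000 + 0.5100·15.0000] = 7.1324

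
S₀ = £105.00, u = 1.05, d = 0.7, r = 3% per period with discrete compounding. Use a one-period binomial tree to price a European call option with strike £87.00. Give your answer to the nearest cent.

£21.28

Risk-neutral probability p = (1 + 0.03 − 0.7)/(1.05 − 0.7) = 0.3300/0.3500 = 0.9429
Terminal stock prices: S_u = 110.2, S_d = 73.5
Terminal payoffs (S − K): max(23.25, 0) = 23.25, max(-13.5, 0) = 0
Node 0 (S = 105): V_0 = 1/1.03·[0.9429·23.2500 + 0.0571·0.0000] = 21.2829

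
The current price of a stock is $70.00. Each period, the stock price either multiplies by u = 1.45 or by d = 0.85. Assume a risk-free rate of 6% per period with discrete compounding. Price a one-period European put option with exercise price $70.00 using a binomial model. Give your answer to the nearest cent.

Risk-neutral probability p = (1 + 0.06 − 0.85)/(1.45 − 0.85) = 0.2100/0.6000 = 0.3500
Terminal stock prices: S_u = 101.5, S_d = 59.5
Terminal payoffs (K − S): max(-31.5, 0) = 0, max(10.5, 0) = 10.5
Node 0 (S = 70): V_0 = 1/1.06·[0.3500·0.0000 + 0.6500·10.5000] = 6.4387

$6.44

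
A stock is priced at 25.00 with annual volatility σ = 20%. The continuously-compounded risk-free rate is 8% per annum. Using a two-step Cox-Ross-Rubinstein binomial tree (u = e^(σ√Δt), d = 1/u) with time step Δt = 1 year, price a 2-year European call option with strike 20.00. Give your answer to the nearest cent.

8.28

CRR parameters: u = e^(σ√Δt) = e^(0.2·√1) = 1.2214, d = 1/u = 0.8187
Per-period rate: rΔt = 0.08·1 = 0.08, so R = e^0.08 = 1.0833
Risk-neutral probability p = (e^0.08 − 0.8187)/(1.2214 − 0.8187) = 0.2646/0.4027 = 0.6570
Terminal stock prices: S_uu = 37.3, S_ud = 25, S_dd = 16.76
Terminal payoffs (S − K): max(17.3, 0) = 17.3, max(5, 0) = 5, max(-3.242, 0) = 0
Node u (S = 30.54): V_u = e^(−0.08)·[0.6570·17.2956 + 0.3430·5.0000] = 12.0727
Node d (S = 20.47): V_d = e^(−0.08)·[0.6570·5.0000 + 0.3430·0.0000] = 3.0324
Node 0 (S = 25): V_0 = e^(−0.08)·[0.6570·12.0727 + 0.3430·3.0324] = 8.2821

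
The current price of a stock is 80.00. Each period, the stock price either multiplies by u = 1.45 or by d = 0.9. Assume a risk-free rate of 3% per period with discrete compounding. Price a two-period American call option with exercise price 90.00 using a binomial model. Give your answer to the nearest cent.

9.02

Risk-neutral probability p = (1 + 0.03 − 0.9)/(1.45 − 0.9) = 0.1300/0.5500 = 0.2364
Terminal stock prices: S_uu = 168.2, S_ud = 104.4, S_dd = 64.8
Terminal payoffs (S − K): max(78.2, 0) = 78.2, max(14.4, 0) = 14.4, max(-25.2, 0) = 0
Node u (S = 116): continuation = 1/1.03·[0.2364·78.2000 + 0.7636·14.4000] = 28.6214; exercise value = 26.0000 ≤ continuation, so V_u = 28.6214
Node d (S = 72): continuation = 1/1.03·[0.2364·14.4000 + 0.7636·0.0000] = 3.3045; exercise value = 0.0000 ≤ continuation, so V_d = 3.3045
Node 0 (S = 80): continuation = 1/1.03·[0.2364·28.6214 + 0.7636·3.3045] = 9.0179; exercise value = 0.0000 ≤ continuation, so V_0 = 9.0179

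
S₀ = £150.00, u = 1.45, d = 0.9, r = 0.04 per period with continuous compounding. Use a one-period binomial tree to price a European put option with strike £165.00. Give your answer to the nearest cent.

Risk-neutral probability p = (e^0.04 − 0.9)/(1.45 − 0.9) = 0.1408/0.5500 = 0.2560
Terminal stock prices: S_u = 217.5, S_d = 135
Terminal payoffs (K − S): max(-52.5, 0) = 0, max(30, 0) = 30
Node 0 (S = 150): V_0 = e^(−0.04)·[0.2560·0.0000 + 0.7440·30.0000] = 21.4443

£21.44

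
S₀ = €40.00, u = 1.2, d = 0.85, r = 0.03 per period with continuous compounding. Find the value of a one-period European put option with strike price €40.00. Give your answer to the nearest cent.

Risk-neutral probability p = (e^0.03 − 0.85)/(1.2 − 0.85) = 0.1805/0.3500 = 0.5156
Terminal stock prices: S_u = 48, S_d = 34
Terminal payoffs (K − S): max(-8, 0) = 0, max(6, 0) = 6
Node 0 (S = 40): V_0 = e^(−0.03)·[0.5156·0.0000 + 0.4844·6.0000] = 2.8206

€2.82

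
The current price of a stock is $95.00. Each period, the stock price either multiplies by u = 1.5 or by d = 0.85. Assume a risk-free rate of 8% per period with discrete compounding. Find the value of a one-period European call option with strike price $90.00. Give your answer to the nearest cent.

Risk-neutral probability p = (1 + 0.08 − 0.85)/(1.5 − 0.85) = 0.2300/0.6500 = 0.3538
Terminal stock prices: S_u = 142.5, S_d = 80.75
Terminal payoffs (S − K): max(52.5, 0) = 52.5, max(-9.25, 0) = 0
Node 0 (S = 95): V_0 = 1/1.08·[0.3538·52.5000 + 0.6462·0.0000] = 17.2009

$17.20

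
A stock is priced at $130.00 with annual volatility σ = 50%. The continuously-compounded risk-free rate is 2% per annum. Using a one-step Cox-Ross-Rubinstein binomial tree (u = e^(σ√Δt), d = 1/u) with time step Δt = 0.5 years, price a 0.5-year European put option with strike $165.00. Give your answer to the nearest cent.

CRR parameters: u = e^(σ√Δt) = e^(0.5·√0.5) = 1.4241, d = 1/u = 0.7022
Per-period rate: rΔt = 0.02·0.5 = 0.01, so R = e^0.01 = 1.0101
Risk-neutral probability p = (e^0.01 − 0.7022)/(1.4241 − 0.7022) = 0.3079/0.7219 = 0.4264
Terminal stock prices: S_u = 185.1, S_d = 91.28
Terminal payoffs (K − S): max(-20.14, 0) = 0, max(73.72, 0) = 73.72
Node 0 (S = 130): V_0 = e^(−0.01)·[0.4264·0.0000 + 0.5736·73.7155] = 41.8594

$41.86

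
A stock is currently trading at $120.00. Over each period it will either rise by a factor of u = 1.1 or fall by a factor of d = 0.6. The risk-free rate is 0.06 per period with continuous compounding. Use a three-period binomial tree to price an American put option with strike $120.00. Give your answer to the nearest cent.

Risk-neutral probability p = (e^0.06 − 0.6)/(1.1 − 0.6) = 0.4618/0.5000 = 0.9237
Terminal stock prices: S_uuu = 159.7, S_uud = 87.12, S_udd = 47.52, S_ddd = 25.92
Terminal payoffs (K − S): max(-39.72, 0) = 0, max(32.88, 0) = 32.88, max(72.48, 0) = 72.48, max(94.08, 0) = 94.08
Node uu (S = 145.2): continuation = e^(−0.06)·[0.9237·0.0000 + 0.0763·32.8800] = 2.3635; exercise value = 0.0000 ≤ continuation, so V_uu = 2.3635
Node ud (S = 79.2): continuation = e^(−0.06)·[0.9237·32.8800 + 0.0763·72.4800] = 33.8117; exercise value = 40.8000 > continuation, so V_ud = 40.8000 (exercise)
Node dd (S = 43.2): continuation = e^(−0.06)·[0.9237·72.4800 + 0.0763·94.0800] = 69.8117; exercise value = 76.8000 > continuation, so V_dd = 76.8000 (exercise)
Node u (S = 132): continuation = e^(−0.06)·[0.9237·2.3635 + 0.0763·40.8000] = 4.9887; exercise value = 0.0000 ≤ continuation, so V_u = 4.9887
Node d (S = 72): continuation = e^(−0.06)·[0.9237·40.8000 + 0.0763·76.8000] = 41.0117; exercise value = 48.0000 > continuation, so V_d = 48.0000 (exercise)
Node 0 (S = 120): continuation = e^(−0.06)·[0.9237·4.9887 + 0.0763·48.0000] = 7.7899; exercise value = 0.0000 ≤ continuation, so V_0 = 7.7899

$7.79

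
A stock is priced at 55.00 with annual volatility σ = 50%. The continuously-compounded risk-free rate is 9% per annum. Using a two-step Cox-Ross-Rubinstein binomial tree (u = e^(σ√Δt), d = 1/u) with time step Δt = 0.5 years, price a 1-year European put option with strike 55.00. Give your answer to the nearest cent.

6.99

CRR parameters: u = e^(σ√Δt) = e^(0.5·√0.5) = 1.4241, d = 1/u = 0.7022
Per-period rate: rΔt = 0.09·0.5 = 0.045, so R = e^0.045 = 1.0460
Risk-neutral probability p = (e^0.045 − 0.7022)/(1.4241 − 0.7022) = 0.3438/0.7219 = 0.4763
Terminal stock prices: S_uu = 111.5, S_ud = 55, S_dd = 27.12
Terminal payoffs (K − S): max(-56.55, 0) = 0, max(0, 0) = 0, max(27.88, 0) = 27.88
Node u (S = 78.33): V_u = e^(−0.045)·[0.4763·0.0000 + 0.5237·0.0000] = 0.0000
Node d (S = 38.62): V_d = e^(−0.045)·[0.4763·0.0000 + 0.5237·27.8812] = 13.9595
Node 0 (S = 55): V_0 = e^(−0.045)·[0.4763·0.0000 + 0.5237·13.9595] = 6.9892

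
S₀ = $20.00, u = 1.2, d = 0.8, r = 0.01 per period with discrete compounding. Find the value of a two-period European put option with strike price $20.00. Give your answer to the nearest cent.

$1.98

Risk-neutral probability p = (1 + 0.01 − 0.8)/(1.2 − 0.8) = 0.2100/0.4000 = 0.5250
Terminal stock prices: S_uu = 28.8, S_ud = 19.2, S_dd = 12.8
Terminal payoffs (K − S): max(-8.8, 0) = 0, max(0.8, 0) = 0.8, max(7.2, 0) = 7.2
Node u (S = 24): V_u = 1/1.01·[0.5250·0.0000 + 0.4750·0.8000] = 0.3762
Node d (S = 16): V_d = 1/1.01·[0.5250·0.8000 + 0.4750·7.2000] = 3.8020
Node 0 (S = 20): V_0 = 1/1.01·[0.5250·0.3762 + 0.4750·3.8020] = 1.9836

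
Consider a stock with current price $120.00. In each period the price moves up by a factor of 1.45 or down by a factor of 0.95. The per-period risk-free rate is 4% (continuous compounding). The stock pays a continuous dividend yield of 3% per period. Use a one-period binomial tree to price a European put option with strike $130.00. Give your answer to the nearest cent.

$13.53

Per-period risk-free factor R = e^0.04 = 1.0408; dividend-adjusted growth = e^(0.04−0.03) = 1.0101.
Risk-neutral probability p = (1.0101 − 0.95)/(1.45 − 0.95) = 0.0601/0.5000 = 0.1201
Terminal stock prices: S_u = 174, S_d = 114
Terminal payoffs (K − S): max(-44, 0) = 0, max(16, 0) = 16
Node 0 (S = 120): V_0 = e^(−0.04)·[0.1201·0.0000 + 0.8799·16.0000] = 13.5264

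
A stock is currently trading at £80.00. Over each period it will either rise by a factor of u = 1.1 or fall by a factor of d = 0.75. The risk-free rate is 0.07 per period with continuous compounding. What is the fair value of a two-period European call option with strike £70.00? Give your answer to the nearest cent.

Risk-neutral probability p = (e^0.07 − 0.75)/(1.1 − 0.75) = 0.3225/0.3500 = 0.9215
Terminal stock prices: S_uu = 96.8, S_ud = 66, S_dd = 45
Terminal payoffs (S − K): max(26.8, 0) = 26.8, max(-4, 0) = 0, max(-25, 0) = 0
Node u (S = 88): V_u = e^(−0.07)·[0.9215·26.8000 + 0.0785·0.0000] = 23.0254
Node d (S = 60): V_d = e^(−0.07)·[0.9215·0.0000 + 0.0785·0.0000] = 0.0000
Node 0 (S = 80): V_0 = e^(−0.07)·[0.9215·23.0254 + 0.0785·0.0000] = 19.7824

£19.78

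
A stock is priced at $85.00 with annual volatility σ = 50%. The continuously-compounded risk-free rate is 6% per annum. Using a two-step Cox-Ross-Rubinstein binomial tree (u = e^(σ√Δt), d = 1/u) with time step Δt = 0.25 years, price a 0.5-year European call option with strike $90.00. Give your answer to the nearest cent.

CRR parameters: u = e^(σ√Δt) = e^(0.5·√0.25) = 1.2840, d = 1/u = 0.7788
Per-period rate: rΔt = 0.06·0.25 = 0.015, so R = e^0.015 = 1.0151
Risk-neutral probability p = (e^0.015 − 0.7788)/(1.2840 − 0.7788) = 0.2363/0.5052 = 0.4677
Terminal stock prices: S_uu = 140.1, S_ud = 85, S_dd = 51.56
Terminal payoffs (S − K): max(50.14, 0) = 50.14, max(-5, 0) = 0, max(-38.44, 0) = 0
Node u (S = 109.1): V_u = e^(−0.015)·[0.4677·50.1413 + 0.5323·0.0000] = 23.1038
Node d (S = 66.2): V_d = e^(−0.015)·[0.4677·0.0000 + 0.5323·0.0000] = 0.0000
Node 0 (S = 85): V_0 = e^(−0.015)·[0.4677·23.1038 + 0.5323·0.0000] = 10.6456

$10.65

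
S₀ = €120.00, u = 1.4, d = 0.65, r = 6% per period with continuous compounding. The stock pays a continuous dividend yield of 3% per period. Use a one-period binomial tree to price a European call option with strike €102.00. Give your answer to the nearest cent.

Per-period risk-free factor R = e^0.06 = 1.0618; dividend-adjusted growth = e^(0.06−0.03) = 1.0305.
Risk-neutral probability p = (1.0305 − 0.65)/(1.4 − 0.65) = 0.3805/0.7500 = 0.5073
Terminal stock prices: S_u = 168, S_d = 78
Terminal payoffs (S − K): max(66, 0) = 66, max(-24, 0) = 0
Node 0 (S = 120): V_0 = e^(−0.06)·[0.5073·66.0000 + 0.4927·0.0000] = 31.5303

€31.53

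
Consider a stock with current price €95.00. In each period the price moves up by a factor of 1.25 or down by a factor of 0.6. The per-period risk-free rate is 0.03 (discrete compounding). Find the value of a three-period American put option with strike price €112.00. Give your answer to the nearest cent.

Risk-neutral probability p = (1 + 0.03 − 0.6)/(1.25 − 0.6) = 0.4300/0.6500 = 0.6615
Terminal stock prices: S_uuu = 185.5, S_uud = 89.06, S_udd = 42.75, S_ddd = 20.52
Terminal payoffs (K − S): max(-73.55, 0) = 0, max(22.94, 0) = 22.94, max(69.25, 0) = 69.25, max(91.48, 0) = 91.48
Node uu (S = 148.4): continuation = 1/1.03·[0.6615·0.0000 + 0.3385·22.9375] = 7.5373; exercise value = 0.0000 ≤ continuation, so V_uu = 7.5373
Node ud (S = 71.25): continuation = 1/1.03·[0.6615·22.9375 + 0.3385·69.2500] = 37.4879; exercise value = 40.7500 > continuation, so V_ud = 40.7500 (exercise)
Node dd (S = 34.2): continuation = 1/1.03·[0.6615·69.2500 + 0.3385·91.4800] = 74.5379; exercise value = 77.8000 > continuation, so V_dd = 77.8000 (exercise)
Node u (S = 118.8): continuation = 1/1.03·[0.6615·7.5373 + 0.3385·40.7500] = 18.2316; exercise value = 0.0000 ≤ continuation, so V_u = 18.2316
Node d (S = 57): continuation = 1/1.03·[0.6615·40.7500 + 0.3385·77.8000] = 51.7379; exercise value = 55.0000 > continuation, so V_d = 55.0000 (exercise)
Node 0 (S = 95): continuation = 1/1.03·[0.6615·18.2316 + 0.3385·55.0000] = 29.7828; exercise value = 17.0000 ≤ continuation, so V_0 = 29.7828

€29.78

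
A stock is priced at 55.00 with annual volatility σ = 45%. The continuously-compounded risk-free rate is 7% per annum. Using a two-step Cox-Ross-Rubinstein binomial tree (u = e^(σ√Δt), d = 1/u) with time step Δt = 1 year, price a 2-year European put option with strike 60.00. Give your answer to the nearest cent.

CRR parameters: u = e^(σ√Δt) = e^(0.45·√1) = 1.5683, d = 1/u = 0.6376
Per-period rate: rΔt = 0.07·1 = 0.07, so R = e^0.07 = 1.0725
Risk-neutral probability p = (e^0.07 − 0.6376)/(1.5683 − 0.6376) = 0.4349/0.9307 = 0.4673
Terminal stock prices: S_uu = 135.3, S_ud = 55, S_dd = 22.36
Terminal payoffs (K − S): max(-75.28, 0) = 0, max(5, 0) = 5, max(37.64, 0) = 37.64
Node u (S = 86.26): V_u = e^(−0.07)·[0.4673·0.0000 + 0.5327·5.0000] = 2.4836
Node d (S = 35.07): V_d = e^(−0.07)·[0.4673·5.0000 + 0.5327·37.6387] = 20.8741
Node 0 (S = 55): V_0 = e^(−0.07)·[0.4673·2.4836 + 0.5327·20.8741] = 11.4505

11.45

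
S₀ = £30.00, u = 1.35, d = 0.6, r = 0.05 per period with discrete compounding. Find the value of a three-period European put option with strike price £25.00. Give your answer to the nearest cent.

Risk-neutral probability p = (1 + 0.05 − 0.6)/(1.35 − 0.6) = 0.4500/0.7500 = 0.6000
Terminal stock prices: S_uuu = 73.81, S_uud = 32.8, S_udd = 14.58, S_ddd = 6.48
Terminal payoffs (K − S): max(-48.81, 0) = 0, max(-7.805, 0) = 0, max(10.42, 0) = 10.42, max(18.52, 0) = 18.52
Node uu (S = 54.68): V_uu = 1/1.05·[0.6000·0.0000 + 0.4000·0.0000] = 0.0000
Node ud (S = 24.3): V_ud = 1/1.05·[0.6000·0.0000 + 0.4000·10.4200] = 3.9695
Node dd (S = 10.8): V_dd = 1/1.05·[0.6000·10.4200 + 0.4000·18.5200] = 13.0095
Node u (S = 40.5): V_u = 1/1.05·[0.6000·0.0000 + 0.4000·3.9695] = 1.5122
Node d (S = 18): V_d = 1/1.05·[0.6000·3.9695 + 0.4000·13.0095] = 7.2243
Node 0 (S = 30): V_0 = 1/1.05·[0.6000·1.5122 + 0.4000·7.2243] = 3.6162

£3.62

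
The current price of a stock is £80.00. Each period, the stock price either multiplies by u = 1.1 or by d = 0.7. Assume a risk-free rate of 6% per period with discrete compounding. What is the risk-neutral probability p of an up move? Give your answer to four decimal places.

Risk-neutral probability p = (1 + 0.06 − 0.7)/(1.1 − 0.7) = 0.3600/0.4000 = 0.9000

p = 0.9000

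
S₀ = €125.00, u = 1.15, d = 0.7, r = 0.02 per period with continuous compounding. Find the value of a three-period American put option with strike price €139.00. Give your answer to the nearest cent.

€25.33

Risk-neutral probability p = (e^0.02 − 0.7)/(1.15 − 0.7) = 0.3202/0.4500 = 0.7116
Terminal stock prices: S_uuu = 190.1, S_uud = 115.7, S_udd = 70.44, S_ddd = 42.87
Terminal payoffs (K − S): max(-51.11, 0) = 0, max(23.28, 0) = 23.28, max(68.56, 0) = 68.56, max(96.12, 0) = 96.12
Node uu (S = 165.3): continuation = e^(−0.02)·[0.7116·0.0000 + 0.2884·23.2813] = 6.5823; exercise value = 0.0000 ≤ continuation, so V_uu = 6.5823
Node ud (S = 100.6): continuation = e^(−0.02)·[0.7116·23.2813 + 0.2884·68.5625] = 35.6226; exercise value = 38.3750 > continuation, so V_ud = 38.3750 (exercise)
Node dd (S = 61.25): continuation = e^(−0.02)·[0.7116·68.5625 + 0.2884·96.1250] = 74.9976; exercise value = 77.7500 > continuation, so V_dd = 77.7500 (exercise)
Node u (S = 143.8): continuation = e^(−0.02)·[0.7116·6.5823 + 0.2884·38.3750] = 15.4407; exercise value = 0.0000 ≤ continuation, so V_u = 15.4407
Node d (S = 87.5): continuation = e^(−0.02)·[0.7116·38.3750 + 0.2884·77.7500] = 48.7476; exercise value = 51.5000 > continuation, so V_d = 51.5000 (exercise)
Node 0 (S = 125): continuation = e^(−0.02)·[0.7116·15.4407 + 0.2884·51.5000] = 25.3300; exercise value = 14.0000 ≤ continuation, so V_0 = 25.3300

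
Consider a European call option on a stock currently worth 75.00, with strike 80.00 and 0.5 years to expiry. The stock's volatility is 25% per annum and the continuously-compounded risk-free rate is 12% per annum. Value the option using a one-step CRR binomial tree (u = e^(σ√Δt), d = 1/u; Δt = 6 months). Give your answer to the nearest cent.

5.64

CRR parameters: u = e^(σ√Δt) = e^(0.25·√0.5) = 1.1934, d = 1/u = 0.8380
Per-period rate: rΔt = 0.12·0.5 = 0.06, so R = e^0.06 = 1.0618
Risk-neutral probability p = (e^0.06 − 0.8380)/(1.1934 − 0.8380) = 0.2239/0.3554 = 0.6299
Terminal stock prices: S_u = 89.5, S_d = 62.85
Terminal payoffs (S − K): max(9.502, 0) = 9.502, max(-17.15, 0) = 0
Node 0 (S = 75): V_0 = e^(−0.06)·[0.6299·9.5023 + 0.3701·0.0000] = 5.6371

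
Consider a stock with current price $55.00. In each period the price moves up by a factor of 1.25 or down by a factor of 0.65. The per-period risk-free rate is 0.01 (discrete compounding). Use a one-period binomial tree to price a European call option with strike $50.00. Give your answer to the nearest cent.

$11.14

Risk-neutral probability p = (1 + 0.01 − 0.65)/(1.25 − 0.65) = 0.3600/0.6000 = 0.6000
Terminal stock prices: S_u = 68.75, S_d = 35.75
Terminal payoffs (S − K): max(18.75, 0) = 18.75, max(-14.25, 0) = 0
Node 0 (S = 55): V_0 = 1/1.01·[0.6000·18.7500 + 0.4000·0.0000] = 11.1386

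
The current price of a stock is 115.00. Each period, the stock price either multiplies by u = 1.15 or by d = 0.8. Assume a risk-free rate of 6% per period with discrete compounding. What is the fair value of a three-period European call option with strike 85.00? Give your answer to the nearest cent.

Risk-neutral probability p = (1 + 0.06 − 0.8)/(1.15 − 0.8) = 0.2600/0.3500 = 0.7429
Terminal stock prices: S_uuu = 174.9, S_uud = 121.7, S_udd = 84.64, S_ddd = 58.88
Terminal payoffs (S − K): max(89.9, 0) = 89.9, max(36.67, 0) = 36.67, max(-0.36, 0) = 0, max(-26.12, 0) = 0
Node uu (S = 152.1): V_uu = 1/1.06·[0.7429·89.9006 + 0.2571·36.6700] = 71.8988
Node ud (S = 105.8): V_ud = 1/1.06·[0.7429·36.6700 + 0.2571·0.0000] = 25.6987
Node dd (S = 73.6): V_dd = 1/1.06·[0.7429·0.0000 + 0.2571·0.0000] = 0.0000
Node u (S = 132.2): V_u = 1/1.06·[0.7429·71.8988 + 0.2571·25.6987] = 56.6215
Node d (S = 92): V_d = 1/1.06·[0.7429·25.6987 + 0.2571·0.0000] = 18.0098
Node 0 (S = 115): V_0 = 1/1.06·[0.7429·56.6215 + 0.2571·18.0098] = 44.0498

44.05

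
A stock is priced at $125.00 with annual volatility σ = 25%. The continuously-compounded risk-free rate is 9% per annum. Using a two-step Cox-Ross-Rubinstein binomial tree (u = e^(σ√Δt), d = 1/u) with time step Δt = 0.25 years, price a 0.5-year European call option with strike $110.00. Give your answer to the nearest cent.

CRR parameters: u = e^(σ√Δt) = e^(0.25·√0.25) = 1.1331, d = 1/u = 0.8825
Per-period rate: rΔt = 0.09·0.25 = 0.0225, so R = e^0.0225 = 1.0228
Risk-neutral probability p = (e^0.0225 − 0.8825)/(1.1331 − 0.8825) = 0.1403/0.2507 = 0.5596
Terminal stock prices: S_uu = 160.5, S_ud = 125, S_dd = 97.35
Terminal payoffs (S − K): max(50.5, 0) = 50.5, max(15, 0) = 15, max(-12.65, 0) = 0
Node u (S = 141.6): V_u = e^(−0.0225)·[0.5596·50.5032 + 0.4404·15.0000] = 34.0909
Node d (S = 110.3): V_d = e^(−0.0225)·[0.5596·15.0000 + 0.4404·0.0000] = 8.2069
Node 0 (S = 125): V_0 = e^(−0.0225)·[0.5596·34.0909 + 0.4404·8.2069] = 22.1861

$22.19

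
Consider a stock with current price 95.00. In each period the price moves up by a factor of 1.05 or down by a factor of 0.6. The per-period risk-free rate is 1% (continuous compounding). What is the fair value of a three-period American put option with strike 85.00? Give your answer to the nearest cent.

6.04

Risk-neutral probability p = (e^0.01 − 0.6)/(1.05 − 0.6) = 0.4101/0.4500 = 0.9112
Terminal stock prices: S_uuu = 110, S_uud = 62.84, S_udd = 35.91, S_ddd = 20.52
Terminal payoffs (K − S): max(-24.97, 0) = 0, max(22.16, 0) = 22.16, max(49.09, 0) = 49.09, max(64.48, 0) = 64.48
Node uu (S = 104.7): continuation = e^(−0.01)·[0.9112·0.0000 + 0.0888·22.1575] = 1.9475; exercise value = 0.0000 ≤ continuation, so V_uu = 1.9475
Node ud (S = 59.85): continuation = e^(−0.01)·[0.9112·22.1575 + 0.0888·49.0900] = 24.3042; exercise value = 25.1500 > continuation, so V_ud = 25.1500 (exercise)
Node dd (S = 34.2): continuation = e^(−0.01)·[0.9112·49.0900 + 0.0888·64.4800] = 49.9542; exercise value = 50.8000 > continuation, so V_dd = 50.8000 (exercise)
Node u (S = 99.75): continuation = e^(−0.01)·[0.9112·1.9475 + 0.0888·25.1500] = 3.9675; exercise value = 0.0000 ≤ continuation, so V_u = 3.9675
Node d (S = 57): continuation = e^(−0.01)·[0.9112·25.1500 + 0.0888·50.8000] = 27.1542; exercise value = 28.0000 > continuation, so V_d = 28.0000 (exercise)
Node 0 (S = 95): continuation = e^(−0.01)·[0.9112·3.9675 + 0.0888·28.0000] = 6.0403; exercise value = 0.0000 ≤ continuation, so V_0 = 6.0403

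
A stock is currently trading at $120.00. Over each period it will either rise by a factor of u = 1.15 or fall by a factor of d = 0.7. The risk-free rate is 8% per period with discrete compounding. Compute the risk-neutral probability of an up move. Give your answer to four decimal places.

p = 0.8444

Risk-neutral probability p = (1 + 0.08 − 0.7)/(1.15 − 0.7) = 0.3800/0.4500 = 0.8444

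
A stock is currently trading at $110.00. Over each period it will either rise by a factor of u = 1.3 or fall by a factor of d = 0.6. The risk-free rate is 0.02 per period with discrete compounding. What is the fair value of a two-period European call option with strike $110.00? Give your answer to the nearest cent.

$26.26

Risk-neutral probability p = (1 + 0.02 − 0.6)/(1.3 − 0.6) = 0.4200/0.7000 = 0.6000
Terminal stock prices: S_uu = 185.9, S_ud = 85.8, S_dd = 39.6
Terminal payoffs (S − K): max(75.9, 0) = 75.9, max(-24.2, 0) = 0, max(-70.4, 0) = 0
Node u (S = 143): V_u = 1/1.02·[0.6000·75.9000 + 0.4000·0.0000] = 44.6471
Node d (S = 66): V_d = 1/1.02·[0.6000·0.0000 + 0.4000·0.0000] = 0.0000
Node 0 (S = 110): V_0 = 1/1.02·[0.6000·44.6471 + 0.4000·0.0000] = 26.2630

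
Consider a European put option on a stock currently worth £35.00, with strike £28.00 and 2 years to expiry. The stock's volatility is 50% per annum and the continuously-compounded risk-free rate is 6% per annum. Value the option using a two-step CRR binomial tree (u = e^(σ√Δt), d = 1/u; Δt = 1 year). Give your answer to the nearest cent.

£4.25

CRR parameters: u = e^(σ√Δt) = e^(0.5·√1) = 1.6487, d = 1/u = 0.6065
Per-period rate: rΔt = 0.06·1 = 0.06, so R = e^0.06 = 1.0618
Risk-neutral probability p = (e^0.06 − 0.6065)/(1.6487 − 0.6065) = 0.4553/1.0422 = 0.4369
Terminal stock prices: S_uu = 95.14, S_ud = 35, S_dd = 12.88
Terminal payoffs (K − S): max(-67.14, 0) = 0, max(-7, 0) = 0, max(15.12, 0) = 15.12
Node u (S = 57.71): V_u = e^(−0.06)·[0.4369·0.0000 + 0.5631·0.0000] = 0.0000
Node d (S = 21.23): V_d = e^(−0.06)·[0.4369·0.0000 + 0.5631·15.1242] = 8.0209
Node 0 (S = 35): V_0 = e^(−0.06)·[0.4369·0.0000 + 0.5631·8.0209] = 4.2537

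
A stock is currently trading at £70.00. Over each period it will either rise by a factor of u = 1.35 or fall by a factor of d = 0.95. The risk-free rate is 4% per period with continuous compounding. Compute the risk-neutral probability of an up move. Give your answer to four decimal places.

p = 0.2270

Risk-neutral probability p = (e^0.04 − 0.95)/(1.35 − 0.95) = 0.0908/0.4000 = 0.2270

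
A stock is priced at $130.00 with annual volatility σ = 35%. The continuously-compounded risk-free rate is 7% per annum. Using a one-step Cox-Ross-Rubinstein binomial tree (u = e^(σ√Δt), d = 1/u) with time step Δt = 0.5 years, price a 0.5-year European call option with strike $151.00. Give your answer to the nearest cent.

$7.63

CRR parameters: u = e^(σ√Δt) = e^(0.35·√0.5) = 1.2808, d = 1/u = 0.7808
Per-period rate: rΔt = 0.07·0.5 = 0.035, so R = e^0.035 = 1.0356
Risk-neutral probability p = (e^0.035 − 0.7808)/(1.2808 − 0.7808) = 0.2549/0.5000 = 0.5097
Terminal stock prices: S_u = 166.5, S_d = 101.5
Terminal payoffs (S − K): max(15.5, 0) = 15.5, max(-49.5, 0) = 0
Node 0 (S = 130): V_0 = e^(−0.035)·[0.5097·15.5044 + 0.4903·0.0000] = 7.6304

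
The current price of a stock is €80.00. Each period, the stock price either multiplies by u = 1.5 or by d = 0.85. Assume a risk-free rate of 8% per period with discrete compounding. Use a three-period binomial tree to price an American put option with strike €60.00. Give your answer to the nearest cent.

Risk-neutral probability p = (1 + 0.08 − 0.85)/(1.5 − 0.85) = 0.2300/0.6500 = 0.3538
Terminal stock prices: S_uuu = 270, S_uud = 153, S_udd = 86.7, S_ddd = 49.13
Terminal payoffs (K − S): max(-210, 0) = 0, max(-93, 0) = 0, max(-26.7, 0) = 0, max(10.87, 0) = 10.87
Node uu (S = 180): continuation = 1/1.08·[0.3538·0.0000 + 0.6462·0.0000] = 0.0000; exercise value = 0.0000 ≤ continuation, so V_uu = 0.0000
Node ud (S = 102): continuation = 1/1.08·[0.3538·0.0000 + 0.6462·0.0000] = 0.0000; exercise value = 0.0000 ≤ continuation, so V_ud = 0.0000
Node dd (S = 57.8): continuation = 1/1.08·[0.3538·0.0000 + 0.6462·10.8700] = 6.5034; exercise value = 2.2000 ≤ continuation, so V_dd = 6.5034
Node u (S = 120): continuation = 1/1.08·[0.3538·0.0000 + 0.6462·0.0000] = 0.0000; exercise value = 0.0000 ≤ continuation, so V_u = 0.0000
Node d (S = 68): continuation = 1/1.08·[0.3538·0.0000 + 0.6462·6.5034] = 3.8909; exercise value = 0.0000 ≤ continuation, so V_d = 3.8909
Node 0 (S = 80): continuation = 1/1.08·[0.3538·0.0000 + 0.6462·3.8909] = 2.3279; exercise value = 0.0000 ≤ continuation, so V_0 = 2.3279

€2.33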